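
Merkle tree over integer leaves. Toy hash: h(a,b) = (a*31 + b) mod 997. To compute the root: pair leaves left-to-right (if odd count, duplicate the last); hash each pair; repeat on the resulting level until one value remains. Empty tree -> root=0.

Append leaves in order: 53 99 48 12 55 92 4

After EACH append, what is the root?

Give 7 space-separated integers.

After append 53 (leaves=[53]):
  L0: [53]
  root=53
After append 99 (leaves=[53, 99]):
  L0: [53, 99]
  L1: h(53,99)=(53*31+99)%997=745 -> [745]
  root=745
After append 48 (leaves=[53, 99, 48]):
  L0: [53, 99, 48]
  L1: h(53,99)=(53*31+99)%997=745 h(48,48)=(48*31+48)%997=539 -> [745, 539]
  L2: h(745,539)=(745*31+539)%997=703 -> [703]
  root=703
After append 12 (leaves=[53, 99, 48, 12]):
  L0: [53, 99, 48, 12]
  L1: h(53,99)=(53*31+99)%997=745 h(48,12)=(48*31+12)%997=503 -> [745, 503]
  L2: h(745,503)=(745*31+503)%997=667 -> [667]
  root=667
After append 55 (leaves=[53, 99, 48, 12, 55]):
  L0: [53, 99, 48, 12, 55]
  L1: h(53,99)=(53*31+99)%997=745 h(48,12)=(48*31+12)%997=503 h(55,55)=(55*31+55)%997=763 -> [745, 503, 763]
  L2: h(745,503)=(745*31+503)%997=667 h(763,763)=(763*31+763)%997=488 -> [667, 488]
  L3: h(667,488)=(667*31+488)%997=228 -> [228]
  root=228
After append 92 (leaves=[53, 99, 48, 12, 55, 92]):
  L0: [53, 99, 48, 12, 55, 92]
  L1: h(53,99)=(53*31+99)%997=745 h(48,12)=(48*31+12)%997=503 h(55,92)=(55*31+92)%997=800 -> [745, 503, 800]
  L2: h(745,503)=(745*31+503)%997=667 h(800,800)=(800*31+800)%997=675 -> [667, 675]
  L3: h(667,675)=(667*31+675)%997=415 -> [415]
  root=415
After append 4 (leaves=[53, 99, 48, 12, 55, 92, 4]):
  L0: [53, 99, 48, 12, 55, 92, 4]
  L1: h(53,99)=(53*31+99)%997=745 h(48,12)=(48*31+12)%997=503 h(55,92)=(55*31+92)%997=800 h(4,4)=(4*31+4)%997=128 -> [745, 503, 800, 128]
  L2: h(745,503)=(745*31+503)%997=667 h(800,128)=(800*31+128)%997=3 -> [667, 3]
  L3: h(667,3)=(667*31+3)%997=740 -> [740]
  root=740

Answer: 53 745 703 667 228 415 740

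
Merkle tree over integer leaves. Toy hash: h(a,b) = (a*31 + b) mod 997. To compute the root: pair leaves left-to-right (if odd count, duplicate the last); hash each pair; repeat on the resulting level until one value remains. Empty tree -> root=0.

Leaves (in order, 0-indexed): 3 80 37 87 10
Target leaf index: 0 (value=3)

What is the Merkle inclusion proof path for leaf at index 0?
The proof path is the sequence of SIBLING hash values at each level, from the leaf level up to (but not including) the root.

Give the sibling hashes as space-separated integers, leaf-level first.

L0 (leaves): [3, 80, 37, 87, 10], target index=0
L1: h(3,80)=(3*31+80)%997=173 [pair 0] h(37,87)=(37*31+87)%997=237 [pair 1] h(10,10)=(10*31+10)%997=320 [pair 2] -> [173, 237, 320]
  Sibling for proof at L0: 80
L2: h(173,237)=(173*31+237)%997=615 [pair 0] h(320,320)=(320*31+320)%997=270 [pair 1] -> [615, 270]
  Sibling for proof at L1: 237
L3: h(615,270)=(615*31+270)%997=392 [pair 0] -> [392]
  Sibling for proof at L2: 270
Root: 392
Proof path (sibling hashes from leaf to root): [80, 237, 270]

Answer: 80 237 270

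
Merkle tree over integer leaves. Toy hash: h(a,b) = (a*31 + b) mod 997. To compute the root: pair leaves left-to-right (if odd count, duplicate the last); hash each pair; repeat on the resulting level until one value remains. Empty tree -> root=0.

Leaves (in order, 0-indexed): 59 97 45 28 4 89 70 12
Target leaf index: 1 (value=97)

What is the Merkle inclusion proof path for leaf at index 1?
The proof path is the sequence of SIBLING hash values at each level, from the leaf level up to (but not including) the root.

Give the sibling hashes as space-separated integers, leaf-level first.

L0 (leaves): [59, 97, 45, 28, 4, 89, 70, 12], target index=1
L1: h(59,97)=(59*31+97)%997=929 [pair 0] h(45,28)=(45*31+28)%997=426 [pair 1] h(4,89)=(4*31+89)%997=213 [pair 2] h(70,12)=(70*31+12)%997=188 [pair 3] -> [929, 426, 213, 188]
  Sibling for proof at L0: 59
L2: h(929,426)=(929*31+426)%997=312 [pair 0] h(213,188)=(213*31+188)%997=809 [pair 1] -> [312, 809]
  Sibling for proof at L1: 426
L3: h(312,809)=(312*31+809)%997=511 [pair 0] -> [511]
  Sibling for proof at L2: 809
Root: 511
Proof path (sibling hashes from leaf to root): [59, 426, 809]

Answer: 59 426 809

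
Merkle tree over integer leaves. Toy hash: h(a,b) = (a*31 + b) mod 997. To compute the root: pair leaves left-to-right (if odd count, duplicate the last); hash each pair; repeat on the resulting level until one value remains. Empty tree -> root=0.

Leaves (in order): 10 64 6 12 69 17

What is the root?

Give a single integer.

L0: [10, 64, 6, 12, 69, 17]
L1: h(10,64)=(10*31+64)%997=374 h(6,12)=(6*31+12)%997=198 h(69,17)=(69*31+17)%997=162 -> [374, 198, 162]
L2: h(374,198)=(374*31+198)%997=825 h(162,162)=(162*31+162)%997=199 -> [825, 199]
L3: h(825,199)=(825*31+199)%997=849 -> [849]

Answer: 849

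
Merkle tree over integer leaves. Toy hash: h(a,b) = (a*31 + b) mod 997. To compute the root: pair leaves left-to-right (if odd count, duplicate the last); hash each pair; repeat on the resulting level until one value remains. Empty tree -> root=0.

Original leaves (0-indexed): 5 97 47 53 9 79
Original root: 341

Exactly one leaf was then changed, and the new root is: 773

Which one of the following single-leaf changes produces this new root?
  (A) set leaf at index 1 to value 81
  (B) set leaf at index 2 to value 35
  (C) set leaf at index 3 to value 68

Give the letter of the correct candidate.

Original leaves: [5, 97, 47, 53, 9, 79]
Target new root: 773
Try each candidate change and compute the resulting root:
Candidate A: set leaf[1] = 81 -> leaves = [5, 81, 47, 53, 9, 79]
  L0: [5, 81, 47, 53, 9, 79]
  L1: h(5,81)=(5*31+81)%997=236 h(47,53)=(47*31+53)%997=513 h(9,79)=(9*31+79)%997=358 -> [236, 513, 358]
  L2: h(236,513)=(236*31+513)%997=850 h(358,358)=(358*31+358)%997=489 -> [850, 489]
  L3: h(850,489)=(850*31+489)%997=917 -> [917]
  root = 917 != target 773
Candidate B: set leaf[2] = 35 -> leaves = [5, 97, 35, 53, 9, 79]
  L0: [5, 97, 35, 53, 9, 79]
  L1: h(5,97)=(5*31+97)%997=252 h(35,53)=(35*31+53)%997=141 h(9,79)=(9*31+79)%997=358 -> [252, 141, 358]
  L2: h(252,141)=(252*31+141)%997=974 h(358,358)=(358*31+358)%997=489 -> [974, 489]
  L3: h(974,489)=(974*31+489)%997=773 -> [773]
  root = 773 == target 773  ** MATCH **
Candidate C: set leaf[3] = 68 -> leaves = [5, 97, 47, 68, 9, 79]
  L0: [5, 97, 47, 68, 9, 79]
  L1: h(5,97)=(5*31+97)%997=252 h(47,68)=(47*31+68)%997=528 h(9,79)=(9*31+79)%997=358 -> [252, 528, 358]
  L2: h(252,528)=(252*31+528)%997=364 h(358,358)=(358*31+358)%997=489 -> [364, 489]
  L3: h(364,489)=(364*31+489)%997=806 -> [806]
  root = 806 != target 773
Candidate B produces the target root.

Answer: B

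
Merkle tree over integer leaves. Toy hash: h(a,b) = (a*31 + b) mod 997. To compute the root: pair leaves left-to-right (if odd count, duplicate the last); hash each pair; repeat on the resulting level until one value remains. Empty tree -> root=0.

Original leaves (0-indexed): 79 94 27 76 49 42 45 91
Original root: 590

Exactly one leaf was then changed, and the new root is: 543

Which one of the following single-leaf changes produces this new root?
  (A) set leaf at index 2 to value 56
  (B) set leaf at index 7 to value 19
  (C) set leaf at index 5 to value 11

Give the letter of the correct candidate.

Answer: A

Derivation:
Original leaves: [79, 94, 27, 76, 49, 42, 45, 91]
Target new root: 543
Try each candidate change and compute the resulting root:
Candidate A: set leaf[2] = 56 -> leaves = [79, 94, 56, 76, 49, 42, 45, 91]
  L0: [79, 94, 56, 76, 49, 42, 45, 91]
  L1: h(79,94)=(79*31+94)%997=549 h(56,76)=(56*31+76)%997=815 h(49,42)=(49*31+42)%997=564 h(45,91)=(45*31+91)%997=489 -> [549, 815, 564, 489]
  L2: h(549,815)=(549*31+815)%997=885 h(564,489)=(564*31+489)%997=27 -> [885, 27]
  L3: h(885,27)=(885*31+27)%997=543 -> [543]
  root = 543 == target 543  ** MATCH **
Candidate B: set leaf[7] = 19 -> leaves = [79, 94, 27, 76, 49, 42, 45, 19]
  L0: [79, 94, 27, 76, 49, 42, 45, 19]
  L1: h(79,94)=(79*31+94)%997=549 h(27,76)=(27*31+76)%997=913 h(49,42)=(49*31+42)%997=564 h(45,19)=(45*31+19)%997=417 -> [549, 913, 564, 417]
  L2: h(549,913)=(549*31+913)%997=983 h(564,417)=(564*31+417)%997=952 -> [983, 952]
  L3: h(983,952)=(983*31+952)%997=518 -> [518]
  root = 518 != target 543
Candidate C: set leaf[5] = 11 -> leaves = [79, 94, 27, 76, 49, 11, 45, 91]
  L0: [79, 94, 27, 76, 49, 11, 45, 91]
  L1: h(79,94)=(79*31+94)%997=549 h(27,76)=(27*31+76)%997=913 h(49,11)=(49*31+11)%997=533 h(45,91)=(45*31+91)%997=489 -> [549, 913, 533, 489]
  L2: h(549,913)=(549*31+913)%997=983 h(533,489)=(533*31+489)%997=63 -> [983, 63]
  L3: h(983,63)=(983*31+63)%997=626 -> [626]
  root = 626 != target 543
Candidate A produces the target root.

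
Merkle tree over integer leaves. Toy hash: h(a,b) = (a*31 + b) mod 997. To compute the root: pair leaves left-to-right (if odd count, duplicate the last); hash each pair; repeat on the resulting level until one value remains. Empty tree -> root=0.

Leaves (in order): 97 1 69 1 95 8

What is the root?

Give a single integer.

Answer: 704

Derivation:
L0: [97, 1, 69, 1, 95, 8]
L1: h(97,1)=(97*31+1)%997=17 h(69,1)=(69*31+1)%997=146 h(95,8)=(95*31+8)%997=959 -> [17, 146, 959]
L2: h(17,146)=(17*31+146)%997=673 h(959,959)=(959*31+959)%997=778 -> [673, 778]
L3: h(673,778)=(673*31+778)%997=704 -> [704]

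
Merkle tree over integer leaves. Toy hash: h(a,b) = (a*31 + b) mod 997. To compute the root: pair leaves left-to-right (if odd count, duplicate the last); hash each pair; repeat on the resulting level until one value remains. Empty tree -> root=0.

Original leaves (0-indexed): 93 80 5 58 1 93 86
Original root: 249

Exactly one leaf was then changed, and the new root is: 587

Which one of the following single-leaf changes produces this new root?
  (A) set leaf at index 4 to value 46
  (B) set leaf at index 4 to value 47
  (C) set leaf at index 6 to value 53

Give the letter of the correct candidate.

Original leaves: [93, 80, 5, 58, 1, 93, 86]
Target new root: 587
Try each candidate change and compute the resulting root:
Candidate A: set leaf[4] = 46 -> leaves = [93, 80, 5, 58, 46, 93, 86]
  L0: [93, 80, 5, 58, 46, 93, 86]
  L1: h(93,80)=(93*31+80)%997=969 h(5,58)=(5*31+58)%997=213 h(46,93)=(46*31+93)%997=522 h(86,86)=(86*31+86)%997=758 -> [969, 213, 522, 758]
  L2: h(969,213)=(969*31+213)%997=342 h(522,758)=(522*31+758)%997=988 -> [342, 988]
  L3: h(342,988)=(342*31+988)%997=623 -> [623]
  root = 623 != target 587
Candidate B: set leaf[4] = 47 -> leaves = [93, 80, 5, 58, 47, 93, 86]
  L0: [93, 80, 5, 58, 47, 93, 86]
  L1: h(93,80)=(93*31+80)%997=969 h(5,58)=(5*31+58)%997=213 h(47,93)=(47*31+93)%997=553 h(86,86)=(86*31+86)%997=758 -> [969, 213, 553, 758]
  L2: h(969,213)=(969*31+213)%997=342 h(553,758)=(553*31+758)%997=952 -> [342, 952]
  L3: h(342,952)=(342*31+952)%997=587 -> [587]
  root = 587 == target 587  ** MATCH **
Candidate C: set leaf[6] = 53 -> leaves = [93, 80, 5, 58, 1, 93, 53]
  L0: [93, 80, 5, 58, 1, 93, 53]
  L1: h(93,80)=(93*31+80)%997=969 h(5,58)=(5*31+58)%997=213 h(1,93)=(1*31+93)%997=124 h(53,53)=(53*31+53)%997=699 -> [969, 213, 124, 699]
  L2: h(969,213)=(969*31+213)%997=342 h(124,699)=(124*31+699)%997=555 -> [342, 555]
  L3: h(342,555)=(342*31+555)%997=190 -> [190]
  root = 190 != target 587
Candidate B produces the target root.

Answer: B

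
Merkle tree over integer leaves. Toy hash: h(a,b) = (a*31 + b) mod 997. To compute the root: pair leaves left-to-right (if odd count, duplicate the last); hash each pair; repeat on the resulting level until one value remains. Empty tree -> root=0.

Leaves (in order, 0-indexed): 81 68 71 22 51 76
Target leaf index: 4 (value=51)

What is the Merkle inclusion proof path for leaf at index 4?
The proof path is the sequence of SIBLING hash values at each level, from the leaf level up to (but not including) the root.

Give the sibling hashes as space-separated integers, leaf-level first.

Answer: 76 660 418

Derivation:
L0 (leaves): [81, 68, 71, 22, 51, 76], target index=4
L1: h(81,68)=(81*31+68)%997=585 [pair 0] h(71,22)=(71*31+22)%997=229 [pair 1] h(51,76)=(51*31+76)%997=660 [pair 2] -> [585, 229, 660]
  Sibling for proof at L0: 76
L2: h(585,229)=(585*31+229)%997=418 [pair 0] h(660,660)=(660*31+660)%997=183 [pair 1] -> [418, 183]
  Sibling for proof at L1: 660
L3: h(418,183)=(418*31+183)%997=180 [pair 0] -> [180]
  Sibling for proof at L2: 418
Root: 180
Proof path (sibling hashes from leaf to root): [76, 660, 418]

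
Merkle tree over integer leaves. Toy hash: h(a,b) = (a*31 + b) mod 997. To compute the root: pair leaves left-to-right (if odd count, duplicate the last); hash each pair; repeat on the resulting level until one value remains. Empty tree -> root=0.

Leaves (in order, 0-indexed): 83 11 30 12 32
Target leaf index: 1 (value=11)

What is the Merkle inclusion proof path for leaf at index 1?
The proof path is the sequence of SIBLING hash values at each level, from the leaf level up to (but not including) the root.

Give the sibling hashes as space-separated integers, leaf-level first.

Answer: 83 942 864

Derivation:
L0 (leaves): [83, 11, 30, 12, 32], target index=1
L1: h(83,11)=(83*31+11)%997=590 [pair 0] h(30,12)=(30*31+12)%997=942 [pair 1] h(32,32)=(32*31+32)%997=27 [pair 2] -> [590, 942, 27]
  Sibling for proof at L0: 83
L2: h(590,942)=(590*31+942)%997=289 [pair 0] h(27,27)=(27*31+27)%997=864 [pair 1] -> [289, 864]
  Sibling for proof at L1: 942
L3: h(289,864)=(289*31+864)%997=850 [pair 0] -> [850]
  Sibling for proof at L2: 864
Root: 850
Proof path (sibling hashes from leaf to root): [83, 942, 864]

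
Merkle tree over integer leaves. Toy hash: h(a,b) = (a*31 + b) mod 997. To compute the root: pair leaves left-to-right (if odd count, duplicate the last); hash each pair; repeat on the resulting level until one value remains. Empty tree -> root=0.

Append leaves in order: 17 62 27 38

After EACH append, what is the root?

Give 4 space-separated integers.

Answer: 17 589 180 191

Derivation:
After append 17 (leaves=[17]):
  L0: [17]
  root=17
After append 62 (leaves=[17, 62]):
  L0: [17, 62]
  L1: h(17,62)=(17*31+62)%997=589 -> [589]
  root=589
After append 27 (leaves=[17, 62, 27]):
  L0: [17, 62, 27]
  L1: h(17,62)=(17*31+62)%997=589 h(27,27)=(27*31+27)%997=864 -> [589, 864]
  L2: h(589,864)=(589*31+864)%997=180 -> [180]
  root=180
After append 38 (leaves=[17, 62, 27, 38]):
  L0: [17, 62, 27, 38]
  L1: h(17,62)=(17*31+62)%997=589 h(27,38)=(27*31+38)%997=875 -> [589, 875]
  L2: h(589,875)=(589*31+875)%997=191 -> [191]
  root=191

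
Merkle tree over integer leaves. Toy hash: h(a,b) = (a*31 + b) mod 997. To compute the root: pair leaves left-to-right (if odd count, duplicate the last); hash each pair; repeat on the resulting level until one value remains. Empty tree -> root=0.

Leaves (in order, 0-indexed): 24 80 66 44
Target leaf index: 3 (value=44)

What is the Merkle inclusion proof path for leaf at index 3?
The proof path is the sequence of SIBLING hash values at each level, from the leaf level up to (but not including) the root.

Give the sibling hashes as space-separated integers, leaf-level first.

Answer: 66 824

Derivation:
L0 (leaves): [24, 80, 66, 44], target index=3
L1: h(24,80)=(24*31+80)%997=824 [pair 0] h(66,44)=(66*31+44)%997=96 [pair 1] -> [824, 96]
  Sibling for proof at L0: 66
L2: h(824,96)=(824*31+96)%997=715 [pair 0] -> [715]
  Sibling for proof at L1: 824
Root: 715
Proof path (sibling hashes from leaf to root): [66, 824]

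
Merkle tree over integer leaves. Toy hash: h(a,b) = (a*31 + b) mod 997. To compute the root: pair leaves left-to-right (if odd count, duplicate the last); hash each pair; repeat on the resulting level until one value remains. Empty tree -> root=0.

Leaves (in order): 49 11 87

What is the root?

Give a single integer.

Answer: 364

Derivation:
L0: [49, 11, 87]
L1: h(49,11)=(49*31+11)%997=533 h(87,87)=(87*31+87)%997=790 -> [533, 790]
L2: h(533,790)=(533*31+790)%997=364 -> [364]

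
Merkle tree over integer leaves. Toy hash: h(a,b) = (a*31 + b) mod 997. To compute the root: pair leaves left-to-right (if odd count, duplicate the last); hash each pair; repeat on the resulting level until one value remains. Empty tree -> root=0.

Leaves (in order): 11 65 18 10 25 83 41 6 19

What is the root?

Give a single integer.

L0: [11, 65, 18, 10, 25, 83, 41, 6, 19]
L1: h(11,65)=(11*31+65)%997=406 h(18,10)=(18*31+10)%997=568 h(25,83)=(25*31+83)%997=858 h(41,6)=(41*31+6)%997=280 h(19,19)=(19*31+19)%997=608 -> [406, 568, 858, 280, 608]
L2: h(406,568)=(406*31+568)%997=193 h(858,280)=(858*31+280)%997=956 h(608,608)=(608*31+608)%997=513 -> [193, 956, 513]
L3: h(193,956)=(193*31+956)%997=957 h(513,513)=(513*31+513)%997=464 -> [957, 464]
L4: h(957,464)=(957*31+464)%997=221 -> [221]

Answer: 221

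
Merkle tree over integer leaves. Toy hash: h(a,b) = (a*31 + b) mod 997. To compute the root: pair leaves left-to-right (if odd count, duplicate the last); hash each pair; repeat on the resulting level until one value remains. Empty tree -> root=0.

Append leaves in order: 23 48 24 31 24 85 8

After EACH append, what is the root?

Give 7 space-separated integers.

Answer: 23 761 431 438 268 226 650

Derivation:
After append 23 (leaves=[23]):
  L0: [23]
  root=23
After append 48 (leaves=[23, 48]):
  L0: [23, 48]
  L1: h(23,48)=(23*31+48)%997=761 -> [761]
  root=761
After append 24 (leaves=[23, 48, 24]):
  L0: [23, 48, 24]
  L1: h(23,48)=(23*31+48)%997=761 h(24,24)=(24*31+24)%997=768 -> [761, 768]
  L2: h(761,768)=(761*31+768)%997=431 -> [431]
  root=431
After append 31 (leaves=[23, 48, 24, 31]):
  L0: [23, 48, 24, 31]
  L1: h(23,48)=(23*31+48)%997=761 h(24,31)=(24*31+31)%997=775 -> [761, 775]
  L2: h(761,775)=(761*31+775)%997=438 -> [438]
  root=438
After append 24 (leaves=[23, 48, 24, 31, 24]):
  L0: [23, 48, 24, 31, 24]
  L1: h(23,48)=(23*31+48)%997=761 h(24,31)=(24*31+31)%997=775 h(24,24)=(24*31+24)%997=768 -> [761, 775, 768]
  L2: h(761,775)=(761*31+775)%997=438 h(768,768)=(768*31+768)%997=648 -> [438, 648]
  L3: h(438,648)=(438*31+648)%997=268 -> [268]
  root=268
After append 85 (leaves=[23, 48, 24, 31, 24, 85]):
  L0: [23, 48, 24, 31, 24, 85]
  L1: h(23,48)=(23*31+48)%997=761 h(24,31)=(24*31+31)%997=775 h(24,85)=(24*31+85)%997=829 -> [761, 775, 829]
  L2: h(761,775)=(761*31+775)%997=438 h(829,829)=(829*31+829)%997=606 -> [438, 606]
  L3: h(438,606)=(438*31+606)%997=226 -> [226]
  root=226
After append 8 (leaves=[23, 48, 24, 31, 24, 85, 8]):
  L0: [23, 48, 24, 31, 24, 85, 8]
  L1: h(23,48)=(23*31+48)%997=761 h(24,31)=(24*31+31)%997=775 h(24,85)=(24*31+85)%997=829 h(8,8)=(8*31+8)%997=256 -> [761, 775, 829, 256]
  L2: h(761,775)=(761*31+775)%997=438 h(829,256)=(829*31+256)%997=33 -> [438, 33]
  L3: h(438,33)=(438*31+33)%997=650 -> [650]
  root=650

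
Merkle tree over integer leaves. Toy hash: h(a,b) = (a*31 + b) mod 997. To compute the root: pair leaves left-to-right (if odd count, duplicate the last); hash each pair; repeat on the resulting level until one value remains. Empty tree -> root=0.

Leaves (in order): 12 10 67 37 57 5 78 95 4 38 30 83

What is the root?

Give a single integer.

L0: [12, 10, 67, 37, 57, 5, 78, 95, 4, 38, 30, 83]
L1: h(12,10)=(12*31+10)%997=382 h(67,37)=(67*31+37)%997=120 h(57,5)=(57*31+5)%997=775 h(78,95)=(78*31+95)%997=519 h(4,38)=(4*31+38)%997=162 h(30,83)=(30*31+83)%997=16 -> [382, 120, 775, 519, 162, 16]
L2: h(382,120)=(382*31+120)%997=995 h(775,519)=(775*31+519)%997=616 h(162,16)=(162*31+16)%997=53 -> [995, 616, 53]
L3: h(995,616)=(995*31+616)%997=554 h(53,53)=(53*31+53)%997=699 -> [554, 699]
L4: h(554,699)=(554*31+699)%997=924 -> [924]

Answer: 924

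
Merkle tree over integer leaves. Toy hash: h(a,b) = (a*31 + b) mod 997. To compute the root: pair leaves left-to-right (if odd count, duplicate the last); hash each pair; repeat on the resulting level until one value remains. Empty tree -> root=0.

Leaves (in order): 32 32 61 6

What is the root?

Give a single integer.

L0: [32, 32, 61, 6]
L1: h(32,32)=(32*31+32)%997=27 h(61,6)=(61*31+6)%997=900 -> [27, 900]
L2: h(27,900)=(27*31+900)%997=740 -> [740]

Answer: 740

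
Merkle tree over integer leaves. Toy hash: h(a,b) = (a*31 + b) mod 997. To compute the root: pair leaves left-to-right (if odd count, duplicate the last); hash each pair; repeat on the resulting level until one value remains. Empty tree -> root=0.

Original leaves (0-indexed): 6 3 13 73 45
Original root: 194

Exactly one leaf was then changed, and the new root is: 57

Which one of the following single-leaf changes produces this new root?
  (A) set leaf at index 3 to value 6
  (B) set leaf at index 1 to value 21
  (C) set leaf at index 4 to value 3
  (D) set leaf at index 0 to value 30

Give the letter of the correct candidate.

Answer: C

Derivation:
Original leaves: [6, 3, 13, 73, 45]
Target new root: 57
Try each candidate change and compute the resulting root:
Candidate A: set leaf[3] = 6 -> leaves = [6, 3, 13, 6, 45]
  L0: [6, 3, 13, 6, 45]
  L1: h(6,3)=(6*31+3)%997=189 h(13,6)=(13*31+6)%997=409 h(45,45)=(45*31+45)%997=443 -> [189, 409, 443]
  L2: h(189,409)=(189*31+409)%997=286 h(443,443)=(443*31+443)%997=218 -> [286, 218]
  L3: h(286,218)=(286*31+218)%997=111 -> [111]
  root = 111 != target 57
Candidate B: set leaf[1] = 21 -> leaves = [6, 21, 13, 73, 45]
  L0: [6, 21, 13, 73, 45]
  L1: h(6,21)=(6*31+21)%997=207 h(13,73)=(13*31+73)%997=476 h(45,45)=(45*31+45)%997=443 -> [207, 476, 443]
  L2: h(207,476)=(207*31+476)%997=911 h(443,443)=(443*31+443)%997=218 -> [911, 218]
  L3: h(911,218)=(911*31+218)%997=543 -> [543]
  root = 543 != target 57
Candidate C: set leaf[4] = 3 -> leaves = [6, 3, 13, 73, 3]
  L0: [6, 3, 13, 73, 3]
  L1: h(6,3)=(6*31+3)%997=189 h(13,73)=(13*31+73)%997=476 h(3,3)=(3*31+3)%997=96 -> [189, 476, 96]
  L2: h(189,476)=(189*31+476)%997=353 h(96,96)=(96*31+96)%997=81 -> [353, 81]
  L3: h(353,81)=(353*31+81)%997=57 -> [57]
  root = 57 == target 57  ** MATCH **
Candidate D: set leaf[0] = 30 -> leaves = [30, 3, 13, 73, 45]
  L0: [30, 3, 13, 73, 45]
  L1: h(30,3)=(30*31+3)%997=933 h(13,73)=(13*31+73)%997=476 h(45,45)=(45*31+45)%997=443 -> [933, 476, 443]
  L2: h(933,476)=(933*31+476)%997=486 h(443,443)=(443*31+443)%997=218 -> [486, 218]
  L3: h(486,218)=(486*31+218)%997=329 -> [329]
  root = 329 != target 57
Candidate C produces the target root.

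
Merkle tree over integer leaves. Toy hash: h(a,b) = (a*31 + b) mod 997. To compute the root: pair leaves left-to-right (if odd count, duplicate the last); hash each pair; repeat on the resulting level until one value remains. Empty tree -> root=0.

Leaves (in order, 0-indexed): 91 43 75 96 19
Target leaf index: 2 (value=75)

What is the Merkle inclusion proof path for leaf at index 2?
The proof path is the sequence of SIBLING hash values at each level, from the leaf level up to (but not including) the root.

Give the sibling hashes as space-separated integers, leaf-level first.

Answer: 96 870 513

Derivation:
L0 (leaves): [91, 43, 75, 96, 19], target index=2
L1: h(91,43)=(91*31+43)%997=870 [pair 0] h(75,96)=(75*31+96)%997=427 [pair 1] h(19,19)=(19*31+19)%997=608 [pair 2] -> [870, 427, 608]
  Sibling for proof at L0: 96
L2: h(870,427)=(870*31+427)%997=478 [pair 0] h(608,608)=(608*31+608)%997=513 [pair 1] -> [478, 513]
  Sibling for proof at L1: 870
L3: h(478,513)=(478*31+513)%997=376 [pair 0] -> [376]
  Sibling for proof at L2: 513
Root: 376
Proof path (sibling hashes from leaf to root): [96, 870, 513]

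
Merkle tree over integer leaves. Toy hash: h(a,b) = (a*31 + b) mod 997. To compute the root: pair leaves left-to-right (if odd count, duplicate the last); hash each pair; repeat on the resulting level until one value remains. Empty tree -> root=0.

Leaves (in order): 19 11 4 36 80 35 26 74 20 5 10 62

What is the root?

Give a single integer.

L0: [19, 11, 4, 36, 80, 35, 26, 74, 20, 5, 10, 62]
L1: h(19,11)=(19*31+11)%997=600 h(4,36)=(4*31+36)%997=160 h(80,35)=(80*31+35)%997=521 h(26,74)=(26*31+74)%997=880 h(20,5)=(20*31+5)%997=625 h(10,62)=(10*31+62)%997=372 -> [600, 160, 521, 880, 625, 372]
L2: h(600,160)=(600*31+160)%997=814 h(521,880)=(521*31+880)%997=82 h(625,372)=(625*31+372)%997=804 -> [814, 82, 804]
L3: h(814,82)=(814*31+82)%997=391 h(804,804)=(804*31+804)%997=803 -> [391, 803]
L4: h(391,803)=(391*31+803)%997=960 -> [960]

Answer: 960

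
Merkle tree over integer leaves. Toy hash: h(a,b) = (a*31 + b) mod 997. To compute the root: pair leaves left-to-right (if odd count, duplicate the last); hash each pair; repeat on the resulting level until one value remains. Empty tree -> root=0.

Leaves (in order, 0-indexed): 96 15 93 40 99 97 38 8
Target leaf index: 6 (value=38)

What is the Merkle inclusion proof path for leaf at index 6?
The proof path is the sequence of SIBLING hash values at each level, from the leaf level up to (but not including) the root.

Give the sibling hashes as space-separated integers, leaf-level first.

L0 (leaves): [96, 15, 93, 40, 99, 97, 38, 8], target index=6
L1: h(96,15)=(96*31+15)%997=0 [pair 0] h(93,40)=(93*31+40)%997=929 [pair 1] h(99,97)=(99*31+97)%997=175 [pair 2] h(38,8)=(38*31+8)%997=189 [pair 3] -> [0, 929, 175, 189]
  Sibling for proof at L0: 8
L2: h(0,929)=(0*31+929)%997=929 [pair 0] h(175,189)=(175*31+189)%997=629 [pair 1] -> [929, 629]
  Sibling for proof at L1: 175
L3: h(929,629)=(929*31+629)%997=515 [pair 0] -> [515]
  Sibling for proof at L2: 929
Root: 515
Proof path (sibling hashes from leaf to root): [8, 175, 929]

Answer: 8 175 929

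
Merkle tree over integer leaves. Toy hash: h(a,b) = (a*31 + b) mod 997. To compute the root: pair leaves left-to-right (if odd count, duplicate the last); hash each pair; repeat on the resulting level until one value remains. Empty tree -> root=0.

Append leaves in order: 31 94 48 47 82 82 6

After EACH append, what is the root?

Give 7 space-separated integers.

Answer: 31 58 343 342 852 852 414

Derivation:
After append 31 (leaves=[31]):
  L0: [31]
  root=31
After append 94 (leaves=[31, 94]):
  L0: [31, 94]
  L1: h(31,94)=(31*31+94)%997=58 -> [58]
  root=58
After append 48 (leaves=[31, 94, 48]):
  L0: [31, 94, 48]
  L1: h(31,94)=(31*31+94)%997=58 h(48,48)=(48*31+48)%997=539 -> [58, 539]
  L2: h(58,539)=(58*31+539)%997=343 -> [343]
  root=343
After append 47 (leaves=[31, 94, 48, 47]):
  L0: [31, 94, 48, 47]
  L1: h(31,94)=(31*31+94)%997=58 h(48,47)=(48*31+47)%997=538 -> [58, 538]
  L2: h(58,538)=(58*31+538)%997=342 -> [342]
  root=342
After append 82 (leaves=[31, 94, 48, 47, 82]):
  L0: [31, 94, 48, 47, 82]
  L1: h(31,94)=(31*31+94)%997=58 h(48,47)=(48*31+47)%997=538 h(82,82)=(82*31+82)%997=630 -> [58, 538, 630]
  L2: h(58,538)=(58*31+538)%997=342 h(630,630)=(630*31+630)%997=220 -> [342, 220]
  L3: h(342,220)=(342*31+220)%997=852 -> [852]
  root=852
After append 82 (leaves=[31, 94, 48, 47, 82, 82]):
  L0: [31, 94, 48, 47, 82, 82]
  L1: h(31,94)=(31*31+94)%997=58 h(48,47)=(48*31+47)%997=538 h(82,82)=(82*31+82)%997=630 -> [58, 538, 630]
  L2: h(58,538)=(58*31+538)%997=342 h(630,630)=(630*31+630)%997=220 -> [342, 220]
  L3: h(342,220)=(342*31+220)%997=852 -> [852]
  root=852
After append 6 (leaves=[31, 94, 48, 47, 82, 82, 6]):
  L0: [31, 94, 48, 47, 82, 82, 6]
  L1: h(31,94)=(31*31+94)%997=58 h(48,47)=(48*31+47)%997=538 h(82,82)=(82*31+82)%997=630 h(6,6)=(6*31+6)%997=192 -> [58, 538, 630, 192]
  L2: h(58,538)=(58*31+538)%997=342 h(630,192)=(630*31+192)%997=779 -> [342, 779]
  L3: h(342,779)=(342*31+779)%997=414 -> [414]
  root=414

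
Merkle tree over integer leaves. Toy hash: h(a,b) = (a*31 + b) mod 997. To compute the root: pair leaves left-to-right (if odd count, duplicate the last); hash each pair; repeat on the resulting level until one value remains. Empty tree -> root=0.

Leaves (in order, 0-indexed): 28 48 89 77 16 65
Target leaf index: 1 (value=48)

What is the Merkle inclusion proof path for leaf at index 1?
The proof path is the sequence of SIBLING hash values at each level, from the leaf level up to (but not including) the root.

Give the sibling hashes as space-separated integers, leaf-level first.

Answer: 28 842 6

Derivation:
L0 (leaves): [28, 48, 89, 77, 16, 65], target index=1
L1: h(28,48)=(28*31+48)%997=916 [pair 0] h(89,77)=(89*31+77)%997=842 [pair 1] h(16,65)=(16*31+65)%997=561 [pair 2] -> [916, 842, 561]
  Sibling for proof at L0: 28
L2: h(916,842)=(916*31+842)%997=325 [pair 0] h(561,561)=(561*31+561)%997=6 [pair 1] -> [325, 6]
  Sibling for proof at L1: 842
L3: h(325,6)=(325*31+6)%997=111 [pair 0] -> [111]
  Sibling for proof at L2: 6
Root: 111
Proof path (sibling hashes from leaf to root): [28, 842, 6]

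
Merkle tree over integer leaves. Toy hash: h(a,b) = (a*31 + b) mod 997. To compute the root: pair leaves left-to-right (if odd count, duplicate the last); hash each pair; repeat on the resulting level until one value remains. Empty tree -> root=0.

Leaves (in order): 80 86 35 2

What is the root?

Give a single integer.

Answer: 873

Derivation:
L0: [80, 86, 35, 2]
L1: h(80,86)=(80*31+86)%997=572 h(35,2)=(35*31+2)%997=90 -> [572, 90]
L2: h(572,90)=(572*31+90)%997=873 -> [873]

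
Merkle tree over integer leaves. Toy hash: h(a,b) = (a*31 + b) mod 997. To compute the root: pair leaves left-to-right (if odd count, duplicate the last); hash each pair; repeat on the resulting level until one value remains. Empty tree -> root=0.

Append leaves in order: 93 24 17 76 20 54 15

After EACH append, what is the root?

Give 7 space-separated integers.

Answer: 93 913 931 990 323 414 220

Derivation:
After append 93 (leaves=[93]):
  L0: [93]
  root=93
After append 24 (leaves=[93, 24]):
  L0: [93, 24]
  L1: h(93,24)=(93*31+24)%997=913 -> [913]
  root=913
After append 17 (leaves=[93, 24, 17]):
  L0: [93, 24, 17]
  L1: h(93,24)=(93*31+24)%997=913 h(17,17)=(17*31+17)%997=544 -> [913, 544]
  L2: h(913,544)=(913*31+544)%997=931 -> [931]
  root=931
After append 76 (leaves=[93, 24, 17, 76]):
  L0: [93, 24, 17, 76]
  L1: h(93,24)=(93*31+24)%997=913 h(17,76)=(17*31+76)%997=603 -> [913, 603]
  L2: h(913,603)=(913*31+603)%997=990 -> [990]
  root=990
After append 20 (leaves=[93, 24, 17, 76, 20]):
  L0: [93, 24, 17, 76, 20]
  L1: h(93,24)=(93*31+24)%997=913 h(17,76)=(17*31+76)%997=603 h(20,20)=(20*31+20)%997=640 -> [913, 603, 640]
  L2: h(913,603)=(913*31+603)%997=990 h(640,640)=(640*31+640)%997=540 -> [990, 540]
  L3: h(990,540)=(990*31+540)%997=323 -> [323]
  root=323
After append 54 (leaves=[93, 24, 17, 76, 20, 54]):
  L0: [93, 24, 17, 76, 20, 54]
  L1: h(93,24)=(93*31+24)%997=913 h(17,76)=(17*31+76)%997=603 h(20,54)=(20*31+54)%997=674 -> [913, 603, 674]
  L2: h(913,603)=(913*31+603)%997=990 h(674,674)=(674*31+674)%997=631 -> [990, 631]
  L3: h(990,631)=(990*31+631)%997=414 -> [414]
  root=414
After append 15 (leaves=[93, 24, 17, 76, 20, 54, 15]):
  L0: [93, 24, 17, 76, 20, 54, 15]
  L1: h(93,24)=(93*31+24)%997=913 h(17,76)=(17*31+76)%997=603 h(20,54)=(20*31+54)%997=674 h(15,15)=(15*31+15)%997=480 -> [913, 603, 674, 480]
  L2: h(913,603)=(913*31+603)%997=990 h(674,480)=(674*31+480)%997=437 -> [990, 437]
  L3: h(990,437)=(990*31+437)%997=220 -> [220]
  root=220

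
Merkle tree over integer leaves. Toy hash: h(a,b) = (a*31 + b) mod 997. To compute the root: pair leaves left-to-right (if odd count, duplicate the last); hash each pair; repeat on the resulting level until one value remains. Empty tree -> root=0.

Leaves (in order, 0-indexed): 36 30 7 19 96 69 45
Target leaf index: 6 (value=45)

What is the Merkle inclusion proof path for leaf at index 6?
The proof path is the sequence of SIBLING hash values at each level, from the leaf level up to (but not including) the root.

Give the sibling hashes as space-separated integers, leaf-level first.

L0 (leaves): [36, 30, 7, 19, 96, 69, 45], target index=6
L1: h(36,30)=(36*31+30)%997=149 [pair 0] h(7,19)=(7*31+19)%997=236 [pair 1] h(96,69)=(96*31+69)%997=54 [pair 2] h(45,45)=(45*31+45)%997=443 [pair 3] -> [149, 236, 54, 443]
  Sibling for proof at L0: 45
L2: h(149,236)=(149*31+236)%997=867 [pair 0] h(54,443)=(54*31+443)%997=123 [pair 1] -> [867, 123]
  Sibling for proof at L1: 54
L3: h(867,123)=(867*31+123)%997=81 [pair 0] -> [81]
  Sibling for proof at L2: 867
Root: 81
Proof path (sibling hashes from leaf to root): [45, 54, 867]

Answer: 45 54 867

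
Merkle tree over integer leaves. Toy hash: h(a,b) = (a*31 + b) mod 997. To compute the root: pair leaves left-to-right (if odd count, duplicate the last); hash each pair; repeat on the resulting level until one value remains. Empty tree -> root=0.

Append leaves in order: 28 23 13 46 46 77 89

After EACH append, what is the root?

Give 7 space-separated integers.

Answer: 28 891 121 154 34 29 377

Derivation:
After append 28 (leaves=[28]):
  L0: [28]
  root=28
After append 23 (leaves=[28, 23]):
  L0: [28, 23]
  L1: h(28,23)=(28*31+23)%997=891 -> [891]
  root=891
After append 13 (leaves=[28, 23, 13]):
  L0: [28, 23, 13]
  L1: h(28,23)=(28*31+23)%997=891 h(13,13)=(13*31+13)%997=416 -> [891, 416]
  L2: h(891,416)=(891*31+416)%997=121 -> [121]
  root=121
After append 46 (leaves=[28, 23, 13, 46]):
  L0: [28, 23, 13, 46]
  L1: h(28,23)=(28*31+23)%997=891 h(13,46)=(13*31+46)%997=449 -> [891, 449]
  L2: h(891,449)=(891*31+449)%997=154 -> [154]
  root=154
After append 46 (leaves=[28, 23, 13, 46, 46]):
  L0: [28, 23, 13, 46, 46]
  L1: h(28,23)=(28*31+23)%997=891 h(13,46)=(13*31+46)%997=449 h(46,46)=(46*31+46)%997=475 -> [891, 449, 475]
  L2: h(891,449)=(891*31+449)%997=154 h(475,475)=(475*31+475)%997=245 -> [154, 245]
  L3: h(154,245)=(154*31+245)%997=34 -> [34]
  root=34
After append 77 (leaves=[28, 23, 13, 46, 46, 77]):
  L0: [28, 23, 13, 46, 46, 77]
  L1: h(28,23)=(28*31+23)%997=891 h(13,46)=(13*31+46)%997=449 h(46,77)=(46*31+77)%997=506 -> [891, 449, 506]
  L2: h(891,449)=(891*31+449)%997=154 h(506,506)=(506*31+506)%997=240 -> [154, 240]
  L3: h(154,240)=(154*31+240)%997=29 -> [29]
  root=29
After append 89 (leaves=[28, 23, 13, 46, 46, 77, 89]):
  L0: [28, 23, 13, 46, 46, 77, 89]
  L1: h(28,23)=(28*31+23)%997=891 h(13,46)=(13*31+46)%997=449 h(46,77)=(46*31+77)%997=506 h(89,89)=(89*31+89)%997=854 -> [891, 449, 506, 854]
  L2: h(891,449)=(891*31+449)%997=154 h(506,854)=(506*31+854)%997=588 -> [154, 588]
  L3: h(154,588)=(154*31+588)%997=377 -> [377]
  root=377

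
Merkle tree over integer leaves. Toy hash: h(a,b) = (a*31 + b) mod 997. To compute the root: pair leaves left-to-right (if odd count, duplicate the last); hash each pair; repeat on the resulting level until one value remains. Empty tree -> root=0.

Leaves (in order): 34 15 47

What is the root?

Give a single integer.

L0: [34, 15, 47]
L1: h(34,15)=(34*31+15)%997=72 h(47,47)=(47*31+47)%997=507 -> [72, 507]
L2: h(72,507)=(72*31+507)%997=745 -> [745]

Answer: 745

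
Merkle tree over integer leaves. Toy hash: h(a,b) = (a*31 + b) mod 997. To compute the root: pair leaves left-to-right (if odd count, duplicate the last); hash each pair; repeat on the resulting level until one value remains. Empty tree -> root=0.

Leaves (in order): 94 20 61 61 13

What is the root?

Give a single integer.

Answer: 104

Derivation:
L0: [94, 20, 61, 61, 13]
L1: h(94,20)=(94*31+20)%997=940 h(61,61)=(61*31+61)%997=955 h(13,13)=(13*31+13)%997=416 -> [940, 955, 416]
L2: h(940,955)=(940*31+955)%997=185 h(416,416)=(416*31+416)%997=351 -> [185, 351]
L3: h(185,351)=(185*31+351)%997=104 -> [104]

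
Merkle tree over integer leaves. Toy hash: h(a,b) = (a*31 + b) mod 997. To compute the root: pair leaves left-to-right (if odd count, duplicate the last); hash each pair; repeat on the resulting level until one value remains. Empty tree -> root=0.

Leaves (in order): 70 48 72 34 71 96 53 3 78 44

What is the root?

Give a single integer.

L0: [70, 48, 72, 34, 71, 96, 53, 3, 78, 44]
L1: h(70,48)=(70*31+48)%997=224 h(72,34)=(72*31+34)%997=272 h(71,96)=(71*31+96)%997=303 h(53,3)=(53*31+3)%997=649 h(78,44)=(78*31+44)%997=468 -> [224, 272, 303, 649, 468]
L2: h(224,272)=(224*31+272)%997=237 h(303,649)=(303*31+649)%997=72 h(468,468)=(468*31+468)%997=21 -> [237, 72, 21]
L3: h(237,72)=(237*31+72)%997=440 h(21,21)=(21*31+21)%997=672 -> [440, 672]
L4: h(440,672)=(440*31+672)%997=354 -> [354]

Answer: 354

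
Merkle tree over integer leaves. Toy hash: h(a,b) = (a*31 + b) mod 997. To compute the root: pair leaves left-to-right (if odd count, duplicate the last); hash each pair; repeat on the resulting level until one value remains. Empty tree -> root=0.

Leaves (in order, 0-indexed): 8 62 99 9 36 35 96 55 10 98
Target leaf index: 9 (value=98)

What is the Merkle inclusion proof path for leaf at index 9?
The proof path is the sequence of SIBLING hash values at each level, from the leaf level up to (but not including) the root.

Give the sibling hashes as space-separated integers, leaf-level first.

L0 (leaves): [8, 62, 99, 9, 36, 35, 96, 55, 10, 98], target index=9
L1: h(8,62)=(8*31+62)%997=310 [pair 0] h(99,9)=(99*31+9)%997=87 [pair 1] h(36,35)=(36*31+35)%997=154 [pair 2] h(96,55)=(96*31+55)%997=40 [pair 3] h(10,98)=(10*31+98)%997=408 [pair 4] -> [310, 87, 154, 40, 408]
  Sibling for proof at L0: 10
L2: h(310,87)=(310*31+87)%997=724 [pair 0] h(154,40)=(154*31+40)%997=826 [pair 1] h(408,408)=(408*31+408)%997=95 [pair 2] -> [724, 826, 95]
  Sibling for proof at L1: 408
L3: h(724,826)=(724*31+826)%997=339 [pair 0] h(95,95)=(95*31+95)%997=49 [pair 1] -> [339, 49]
  Sibling for proof at L2: 95
L4: h(339,49)=(339*31+49)%997=588 [pair 0] -> [588]
  Sibling for proof at L3: 339
Root: 588
Proof path (sibling hashes from leaf to root): [10, 408, 95, 339]

Answer: 10 408 95 339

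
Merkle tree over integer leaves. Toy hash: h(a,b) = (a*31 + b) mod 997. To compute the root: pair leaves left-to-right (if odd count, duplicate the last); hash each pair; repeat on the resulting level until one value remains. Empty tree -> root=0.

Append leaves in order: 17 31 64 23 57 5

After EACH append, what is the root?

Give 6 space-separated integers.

After append 17 (leaves=[17]):
  L0: [17]
  root=17
After append 31 (leaves=[17, 31]):
  L0: [17, 31]
  L1: h(17,31)=(17*31+31)%997=558 -> [558]
  root=558
After append 64 (leaves=[17, 31, 64]):
  L0: [17, 31, 64]
  L1: h(17,31)=(17*31+31)%997=558 h(64,64)=(64*31+64)%997=54 -> [558, 54]
  L2: h(558,54)=(558*31+54)%997=403 -> [403]
  root=403
After append 23 (leaves=[17, 31, 64, 23]):
  L0: [17, 31, 64, 23]
  L1: h(17,31)=(17*31+31)%997=558 h(64,23)=(64*31+23)%997=13 -> [558, 13]
  L2: h(558,13)=(558*31+13)%997=362 -> [362]
  root=362
After append 57 (leaves=[17, 31, 64, 23, 57]):
  L0: [17, 31, 64, 23, 57]
  L1: h(17,31)=(17*31+31)%997=558 h(64,23)=(64*31+23)%997=13 h(57,57)=(57*31+57)%997=827 -> [558, 13, 827]
  L2: h(558,13)=(558*31+13)%997=362 h(827,827)=(827*31+827)%997=542 -> [362, 542]
  L3: h(362,542)=(362*31+542)%997=797 -> [797]
  root=797
After append 5 (leaves=[17, 31, 64, 23, 57, 5]):
  L0: [17, 31, 64, 23, 57, 5]
  L1: h(17,31)=(17*31+31)%997=558 h(64,23)=(64*31+23)%997=13 h(57,5)=(57*31+5)%997=775 -> [558, 13, 775]
  L2: h(558,13)=(558*31+13)%997=362 h(775,775)=(775*31+775)%997=872 -> [362, 872]
  L3: h(362,872)=(362*31+872)%997=130 -> [130]
  root=130

Answer: 17 558 403 362 797 130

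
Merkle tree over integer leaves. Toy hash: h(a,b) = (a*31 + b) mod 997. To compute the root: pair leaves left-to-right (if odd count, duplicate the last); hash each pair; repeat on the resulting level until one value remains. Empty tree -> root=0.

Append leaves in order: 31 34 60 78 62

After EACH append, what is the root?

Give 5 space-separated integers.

After append 31 (leaves=[31]):
  L0: [31]
  root=31
After append 34 (leaves=[31, 34]):
  L0: [31, 34]
  L1: h(31,34)=(31*31+34)%997=995 -> [995]
  root=995
After append 60 (leaves=[31, 34, 60]):
  L0: [31, 34, 60]
  L1: h(31,34)=(31*31+34)%997=995 h(60,60)=(60*31+60)%997=923 -> [995, 923]
  L2: h(995,923)=(995*31+923)%997=861 -> [861]
  root=861
After append 78 (leaves=[31, 34, 60, 78]):
  L0: [31, 34, 60, 78]
  L1: h(31,34)=(31*31+34)%997=995 h(60,78)=(60*31+78)%997=941 -> [995, 941]
  L2: h(995,941)=(995*31+941)%997=879 -> [879]
  root=879
After append 62 (leaves=[31, 34, 60, 78, 62]):
  L0: [31, 34, 60, 78, 62]
  L1: h(31,34)=(31*31+34)%997=995 h(60,78)=(60*31+78)%997=941 h(62,62)=(62*31+62)%997=987 -> [995, 941, 987]
  L2: h(995,941)=(995*31+941)%997=879 h(987,987)=(987*31+987)%997=677 -> [879, 677]
  L3: h(879,677)=(879*31+677)%997=10 -> [10]
  root=10

Answer: 31 995 861 879 10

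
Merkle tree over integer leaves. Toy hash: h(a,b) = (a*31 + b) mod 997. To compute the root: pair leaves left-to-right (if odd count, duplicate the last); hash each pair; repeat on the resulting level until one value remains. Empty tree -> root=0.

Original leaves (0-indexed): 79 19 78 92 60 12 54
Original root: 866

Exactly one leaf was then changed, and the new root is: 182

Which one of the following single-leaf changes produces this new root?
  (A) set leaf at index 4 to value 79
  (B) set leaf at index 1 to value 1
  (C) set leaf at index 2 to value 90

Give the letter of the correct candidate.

Original leaves: [79, 19, 78, 92, 60, 12, 54]
Target new root: 182
Try each candidate change and compute the resulting root:
Candidate A: set leaf[4] = 79 -> leaves = [79, 19, 78, 92, 79, 12, 54]
  L0: [79, 19, 78, 92, 79, 12, 54]
  L1: h(79,19)=(79*31+19)%997=474 h(78,92)=(78*31+92)%997=516 h(79,12)=(79*31+12)%997=467 h(54,54)=(54*31+54)%997=731 -> [474, 516, 467, 731]
  L2: h(474,516)=(474*31+516)%997=255 h(467,731)=(467*31+731)%997=253 -> [255, 253]
  L3: h(255,253)=(255*31+253)%997=182 -> [182]
  root = 182 == target 182  ** MATCH **
Candidate B: set leaf[1] = 1 -> leaves = [79, 1, 78, 92, 60, 12, 54]
  L0: [79, 1, 78, 92, 60, 12, 54]
  L1: h(79,1)=(79*31+1)%997=456 h(78,92)=(78*31+92)%997=516 h(60,12)=(60*31+12)%997=875 h(54,54)=(54*31+54)%997=731 -> [456, 516, 875, 731]
  L2: h(456,516)=(456*31+516)%997=694 h(875,731)=(875*31+731)%997=937 -> [694, 937]
  L3: h(694,937)=(694*31+937)%997=517 -> [517]
  root = 517 != target 182
Candidate C: set leaf[2] = 90 -> leaves = [79, 19, 90, 92, 60, 12, 54]
  L0: [79, 19, 90, 92, 60, 12, 54]
  L1: h(79,19)=(79*31+19)%997=474 h(90,92)=(90*31+92)%997=888 h(60,12)=(60*31+12)%997=875 h(54,54)=(54*31+54)%997=731 -> [474, 888, 875, 731]
  L2: h(474,888)=(474*31+888)%997=627 h(875,731)=(875*31+731)%997=937 -> [627, 937]
  L3: h(627,937)=(627*31+937)%997=434 -> [434]
  root = 434 != target 182
Candidate A produces the target root.

Answer: A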